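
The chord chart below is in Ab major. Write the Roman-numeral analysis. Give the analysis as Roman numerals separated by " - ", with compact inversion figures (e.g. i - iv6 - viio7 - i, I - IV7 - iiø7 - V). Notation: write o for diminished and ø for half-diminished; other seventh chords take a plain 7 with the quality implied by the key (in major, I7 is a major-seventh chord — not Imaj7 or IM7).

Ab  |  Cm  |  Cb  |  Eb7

Ab has root Ab, degree 1 in Ab major, so I.
Cm: root C is the mediant; minor triad there is iii.
Cb is non-diatonic — bIII, a mixture chord from Ab minor.
Eb7: root Eb is the dominant; dominant seventh chord there is V7.

I - iii - bIII - V7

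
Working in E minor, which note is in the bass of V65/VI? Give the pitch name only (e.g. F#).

B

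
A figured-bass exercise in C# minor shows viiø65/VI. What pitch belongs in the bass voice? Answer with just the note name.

B

The applied chord viiø65/VI is rooted on G#: G#-B-D-F#.
The figure 65 means first inversion — the third is in the bass.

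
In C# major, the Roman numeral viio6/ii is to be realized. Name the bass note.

E#

The applied chord viio6/ii is rooted on C##: C##-E#-G#.
The figure 6 means first inversion — the third is in the bass.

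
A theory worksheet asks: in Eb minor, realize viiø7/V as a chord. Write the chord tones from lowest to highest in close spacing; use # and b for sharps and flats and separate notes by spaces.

A C Eb G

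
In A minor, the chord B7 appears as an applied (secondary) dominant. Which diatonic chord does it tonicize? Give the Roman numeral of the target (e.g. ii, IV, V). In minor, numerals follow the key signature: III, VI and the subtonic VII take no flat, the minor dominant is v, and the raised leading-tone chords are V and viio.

The chord is a dominant seventh chord on B.
A dominant resolves down a perfect fifth: B → E. In A minor, E is scale degree 5, i.e. V.

V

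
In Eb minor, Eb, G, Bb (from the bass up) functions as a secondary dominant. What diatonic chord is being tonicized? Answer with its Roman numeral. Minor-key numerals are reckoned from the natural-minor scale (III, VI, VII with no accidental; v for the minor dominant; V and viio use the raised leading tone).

iv

The chord is a major triad on Eb.
A dominant resolves down a perfect fifth: Eb → Ab. In Eb minor, Ab is scale degree 4, i.e. iv.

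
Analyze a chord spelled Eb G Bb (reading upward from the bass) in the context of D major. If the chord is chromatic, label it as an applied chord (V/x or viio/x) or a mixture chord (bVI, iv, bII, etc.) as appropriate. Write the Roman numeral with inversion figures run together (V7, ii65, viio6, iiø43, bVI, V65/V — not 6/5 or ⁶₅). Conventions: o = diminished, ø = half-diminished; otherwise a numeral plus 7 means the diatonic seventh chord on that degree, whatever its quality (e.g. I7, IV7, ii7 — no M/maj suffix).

bII

The pitches Eb-G-Bb form a major triad rooted on Eb.
Eb is the lowered second degree of D major (diatonic 2 would be E). This is the Neapolitan chord — a major triad on the lowered second degree.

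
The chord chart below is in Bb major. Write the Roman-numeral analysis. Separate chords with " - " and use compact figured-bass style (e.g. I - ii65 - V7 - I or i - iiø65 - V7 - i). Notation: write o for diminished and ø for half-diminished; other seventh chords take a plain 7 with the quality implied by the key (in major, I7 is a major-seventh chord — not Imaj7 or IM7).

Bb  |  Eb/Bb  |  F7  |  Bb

I - IV64 - V7 - I

Bb: root Bb is the tonic; major triad there is I.
Eb/Bb has root Eb, degree 4 in Bb major, so IV64.
F7 has root F, degree 5 in Bb major, so V7.
Bb: root Bb is the tonic; major triad there is I.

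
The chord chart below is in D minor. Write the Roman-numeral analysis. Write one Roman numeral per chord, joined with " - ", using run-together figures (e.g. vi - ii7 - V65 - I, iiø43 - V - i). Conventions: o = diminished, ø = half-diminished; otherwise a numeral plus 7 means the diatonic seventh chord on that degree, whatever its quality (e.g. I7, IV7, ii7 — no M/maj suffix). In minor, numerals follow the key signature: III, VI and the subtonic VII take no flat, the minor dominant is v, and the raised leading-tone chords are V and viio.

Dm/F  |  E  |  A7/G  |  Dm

i6 - V/V - V42 - i

Dm/F: root D is the tonic; minor triad there is i6.
E is the secondary dominant of V (major triad on E): V/V.
A7/G: dominant seventh chord on A = scale degree 5 → V42.
Dm: root D is the tonic; minor triad there is i.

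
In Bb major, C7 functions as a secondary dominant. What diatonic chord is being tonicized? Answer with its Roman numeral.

V

The chord is a dominant seventh chord on C.
A dominant resolves down a perfect fifth: C → F. In Bb major, F is scale degree 5, i.e. V.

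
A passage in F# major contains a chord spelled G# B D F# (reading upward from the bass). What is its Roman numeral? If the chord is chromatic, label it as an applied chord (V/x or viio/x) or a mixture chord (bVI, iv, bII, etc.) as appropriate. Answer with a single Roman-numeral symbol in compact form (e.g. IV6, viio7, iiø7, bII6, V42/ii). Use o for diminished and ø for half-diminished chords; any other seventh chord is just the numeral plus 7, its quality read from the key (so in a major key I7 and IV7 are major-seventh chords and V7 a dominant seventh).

iiø7

The pitches G#-B-D-F# form a half-diminished seventh chord rooted on G#.
G# is the second degree of F# major. This is the half-diminished supertonic seventh, borrowed from the parallel minor.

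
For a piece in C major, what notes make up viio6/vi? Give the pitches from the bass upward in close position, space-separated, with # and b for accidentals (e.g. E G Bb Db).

B D G#

The slash marks an applied leading-tone chord: viio of vi. In C major, vi is A, so the leading tone to it is G#, a half step below.
Building a diminished triad on G# gives G#-B-D.
With the 6 figure the chord is in first inversion; from the bass B upward in close position it reads B-D-G#.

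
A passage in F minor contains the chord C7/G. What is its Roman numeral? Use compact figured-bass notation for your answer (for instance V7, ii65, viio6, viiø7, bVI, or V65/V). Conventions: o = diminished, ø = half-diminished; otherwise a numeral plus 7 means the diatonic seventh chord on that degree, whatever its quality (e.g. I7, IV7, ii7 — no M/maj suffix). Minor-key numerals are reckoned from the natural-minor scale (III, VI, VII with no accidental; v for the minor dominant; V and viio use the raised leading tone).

The pitches C-E-G-Bb form a dominant seventh chord rooted on C.
C is scale degree 5 in F minor, and a dominant seventh chord on that degree is written V7.
With G in the bass the chord is in second inversion, so the figured bass is 43.

V43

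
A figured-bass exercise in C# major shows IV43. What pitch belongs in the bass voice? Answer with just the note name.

IV in C# major has root F#; the chord is F#-A#-C#-E#.
The figure 43 means second inversion — the fifth is in the bass.

C#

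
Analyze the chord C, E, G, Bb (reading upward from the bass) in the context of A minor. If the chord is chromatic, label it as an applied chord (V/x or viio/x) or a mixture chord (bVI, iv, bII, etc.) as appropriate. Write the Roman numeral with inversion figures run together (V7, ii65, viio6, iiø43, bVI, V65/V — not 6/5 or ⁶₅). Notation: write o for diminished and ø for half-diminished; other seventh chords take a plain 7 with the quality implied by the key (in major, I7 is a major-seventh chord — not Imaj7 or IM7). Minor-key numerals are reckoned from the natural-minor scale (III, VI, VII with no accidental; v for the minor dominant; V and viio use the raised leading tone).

V7/VI

The pitches C-E-G-Bb form a dominant seventh chord rooted on C.
C is not a diatonic chord root with this quality in A minor, but it lies a perfect fifth above F (VI), so the chord functions as an applied dominant of VI.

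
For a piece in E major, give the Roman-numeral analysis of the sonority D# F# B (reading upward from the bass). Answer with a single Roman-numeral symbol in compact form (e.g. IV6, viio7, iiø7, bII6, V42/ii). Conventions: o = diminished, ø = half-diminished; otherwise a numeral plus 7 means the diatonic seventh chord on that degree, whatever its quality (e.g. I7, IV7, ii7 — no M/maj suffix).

The pitches B-D#-F# form a major triad rooted on B.
In E major, B is the dominant; the diatonic major triad there is V.
With D# in the bass the chord is in first inversion, so the figured bass is 6.

V6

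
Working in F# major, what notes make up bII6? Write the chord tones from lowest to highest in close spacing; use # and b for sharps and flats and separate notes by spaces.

B D G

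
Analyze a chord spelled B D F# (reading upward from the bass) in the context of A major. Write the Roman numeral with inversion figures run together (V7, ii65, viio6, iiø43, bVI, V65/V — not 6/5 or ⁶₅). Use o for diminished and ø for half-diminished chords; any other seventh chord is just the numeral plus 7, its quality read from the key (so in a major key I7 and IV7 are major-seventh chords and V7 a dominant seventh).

ii

The pitches B-D-F# form a minor triad rooted on B.
In A major, B is the supertonic; the diatonic minor triad there is ii.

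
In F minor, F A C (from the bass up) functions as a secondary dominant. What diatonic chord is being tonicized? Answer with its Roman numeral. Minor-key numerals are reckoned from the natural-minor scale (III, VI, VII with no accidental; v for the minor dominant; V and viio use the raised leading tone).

The chord is a major triad on F.
A dominant resolves down a perfect fifth: F → Bb. In F minor, Bb is scale degree 4, i.e. iv.

iv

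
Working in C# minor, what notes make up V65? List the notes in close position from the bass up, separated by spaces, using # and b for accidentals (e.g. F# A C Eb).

B# D# F# G#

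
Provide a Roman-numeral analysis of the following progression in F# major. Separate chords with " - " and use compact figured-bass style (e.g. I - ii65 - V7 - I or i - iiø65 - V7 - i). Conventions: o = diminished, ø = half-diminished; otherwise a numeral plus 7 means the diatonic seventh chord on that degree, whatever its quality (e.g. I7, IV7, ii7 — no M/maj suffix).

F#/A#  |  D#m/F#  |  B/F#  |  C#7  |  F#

F#/A#: root F# is the tonic; major triad there is I6.
D#m/F#: root D# is the submediant; minor triad there is vi6.
B/F#: major triad on B = scale degree 4 → IV64.
C#7 has root C#, degree 5 in F# major, so V7.
F#: root F# is the tonic; major triad there is I.

I6 - vi6 - IV64 - V7 - I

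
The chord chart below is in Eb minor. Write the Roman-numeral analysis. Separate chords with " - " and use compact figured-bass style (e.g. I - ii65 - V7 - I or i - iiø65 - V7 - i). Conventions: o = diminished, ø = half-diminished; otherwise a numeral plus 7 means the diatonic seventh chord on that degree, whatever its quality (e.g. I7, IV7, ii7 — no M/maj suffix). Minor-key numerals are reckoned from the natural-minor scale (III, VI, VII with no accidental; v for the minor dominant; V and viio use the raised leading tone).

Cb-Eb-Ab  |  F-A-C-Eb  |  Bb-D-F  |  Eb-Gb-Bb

iv6 - V7/V - V - i

Cb-Eb-Ab has root Ab, degree 4 in Eb minor, so iv6.
F-A-C-Eb: a dominant seventh chord on F, the applied dominant of V → V7/V.
Bb-D-F: root Bb is the dominant; major triad there is V.
Eb-Gb-Bb: minor triad on Eb = scale degree 1 → i.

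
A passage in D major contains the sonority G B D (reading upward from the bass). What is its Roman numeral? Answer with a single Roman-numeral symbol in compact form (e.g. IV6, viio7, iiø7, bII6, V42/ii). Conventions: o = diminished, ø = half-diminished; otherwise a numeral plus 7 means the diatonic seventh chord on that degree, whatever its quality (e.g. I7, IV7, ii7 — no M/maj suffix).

The pitches G-B-D form a major triad rooted on G.
In D major, G is the subdominant; the diatonic major triad there is IV.

IV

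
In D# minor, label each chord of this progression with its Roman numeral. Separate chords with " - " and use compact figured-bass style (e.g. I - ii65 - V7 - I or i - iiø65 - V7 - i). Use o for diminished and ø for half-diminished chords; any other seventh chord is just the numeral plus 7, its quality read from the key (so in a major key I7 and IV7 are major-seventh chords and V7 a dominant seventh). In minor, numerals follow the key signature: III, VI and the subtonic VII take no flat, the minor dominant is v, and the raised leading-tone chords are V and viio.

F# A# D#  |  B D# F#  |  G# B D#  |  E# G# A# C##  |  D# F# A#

i6 - VI - iv - V43 - i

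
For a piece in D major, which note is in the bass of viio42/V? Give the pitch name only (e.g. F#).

The applied chord viio42/V is rooted on G#: G#-B-D-F.
The figure 42 means third inversion — the seventh is in the bass.

F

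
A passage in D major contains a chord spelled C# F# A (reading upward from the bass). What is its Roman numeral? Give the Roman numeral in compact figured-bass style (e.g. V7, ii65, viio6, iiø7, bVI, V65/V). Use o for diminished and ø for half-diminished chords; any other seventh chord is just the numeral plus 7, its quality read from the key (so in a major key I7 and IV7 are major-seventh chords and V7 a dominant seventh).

iii64

The pitches F#-A-C# form a minor triad rooted on F#.
In D major, F# is the mediant; the diatonic minor triad there is iii.
With C# in the bass the chord is in second inversion, so the figured bass is 64.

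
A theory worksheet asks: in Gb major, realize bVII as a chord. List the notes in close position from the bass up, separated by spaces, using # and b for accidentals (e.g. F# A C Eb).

Fb Ab Cb

Scale degree 7 in Gb major is F; lowering it a half step gives Fb. bVII is a major triad on the lowered seventh degree (the subtonic), borrowed from the parallel minor.
So the chord is Fb-Ab-Cb.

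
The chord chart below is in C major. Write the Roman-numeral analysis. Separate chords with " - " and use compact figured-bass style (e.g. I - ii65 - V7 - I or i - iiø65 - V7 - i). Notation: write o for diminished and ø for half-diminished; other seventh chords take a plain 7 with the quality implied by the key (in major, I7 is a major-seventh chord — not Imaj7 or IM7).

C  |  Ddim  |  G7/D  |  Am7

I - iio - V43 - vi7

C: root C is the tonic; major triad there is I.
Ddim is non-diatonic — iio, a mixture chord from C minor.
G7/D: root G is the dominant; dominant seventh chord there is V43.
Am7: minor seventh chord on A = scale degree 6 → vi7.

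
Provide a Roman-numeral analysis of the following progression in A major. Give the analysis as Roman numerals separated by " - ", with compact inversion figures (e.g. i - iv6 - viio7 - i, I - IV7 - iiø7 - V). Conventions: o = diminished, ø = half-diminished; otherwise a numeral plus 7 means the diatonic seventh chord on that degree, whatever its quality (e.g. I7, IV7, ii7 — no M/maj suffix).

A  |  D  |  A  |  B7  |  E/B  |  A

I - IV - I - V7/V - V64 - I

A: root A is the tonic; major triad there is I.
D: major triad on D = scale degree 4 → IV.
A: major triad on A = scale degree 1 → I.
B7: a dominant seventh chord on B, the applied dominant of V → V7/V.
E/B has root E, degree 5 in A major, so V64.
A: major triad on A = scale degree 1 → I.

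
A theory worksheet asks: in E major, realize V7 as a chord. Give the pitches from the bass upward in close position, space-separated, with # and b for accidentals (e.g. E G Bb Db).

B D# F# A

The numeral's case and figure indicate a dominant seventh chord. In E major its root, the fifth degree, is B.
Stacking thirds from B gives B-D#-F#-A.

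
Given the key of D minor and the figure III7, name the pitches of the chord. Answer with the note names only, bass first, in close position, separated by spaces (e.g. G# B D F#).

F A C E

In D minor, the mediant is F, and the diatonic chord built there is a major seventh chord.
That chord is spelled F-A-C-E.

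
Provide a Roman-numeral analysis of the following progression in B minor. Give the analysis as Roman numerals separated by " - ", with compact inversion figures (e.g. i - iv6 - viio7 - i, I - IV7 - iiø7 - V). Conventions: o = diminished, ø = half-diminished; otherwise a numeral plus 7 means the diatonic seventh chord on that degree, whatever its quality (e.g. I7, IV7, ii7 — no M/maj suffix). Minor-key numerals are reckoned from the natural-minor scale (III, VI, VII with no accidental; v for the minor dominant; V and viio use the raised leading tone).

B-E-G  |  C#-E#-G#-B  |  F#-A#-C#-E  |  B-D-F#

iv64 - V7/V - V7 - i

B-E-G has root E, degree 4 in B minor, so iv64.
C#-E#-G#-B is the secondary dominant of V (dominant seventh chord on C#): V7/V.
F#-A#-C#-E: dominant seventh chord on F# = scale degree 5 → V7.
B-D-F#: root B is the tonic; minor triad there is i.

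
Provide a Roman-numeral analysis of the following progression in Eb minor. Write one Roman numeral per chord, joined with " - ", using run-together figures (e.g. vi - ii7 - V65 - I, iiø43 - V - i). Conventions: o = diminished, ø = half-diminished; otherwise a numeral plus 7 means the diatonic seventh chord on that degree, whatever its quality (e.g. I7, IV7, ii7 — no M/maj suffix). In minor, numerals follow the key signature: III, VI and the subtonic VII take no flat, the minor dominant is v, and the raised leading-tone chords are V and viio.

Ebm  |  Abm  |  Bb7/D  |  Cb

i - iv - V65 - VI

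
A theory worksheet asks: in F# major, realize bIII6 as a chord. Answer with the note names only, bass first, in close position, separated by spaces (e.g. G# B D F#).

Scale degree 3 in F# major is A#; lowering it a half step gives A. bIII6 is a major triad on the lowered third degree, borrowed from the parallel minor.
So the chord is A-C#-E.
The figured bass 6 indicates first inversion, placing the third (C#) in the bass: C#-E-A.

C# E A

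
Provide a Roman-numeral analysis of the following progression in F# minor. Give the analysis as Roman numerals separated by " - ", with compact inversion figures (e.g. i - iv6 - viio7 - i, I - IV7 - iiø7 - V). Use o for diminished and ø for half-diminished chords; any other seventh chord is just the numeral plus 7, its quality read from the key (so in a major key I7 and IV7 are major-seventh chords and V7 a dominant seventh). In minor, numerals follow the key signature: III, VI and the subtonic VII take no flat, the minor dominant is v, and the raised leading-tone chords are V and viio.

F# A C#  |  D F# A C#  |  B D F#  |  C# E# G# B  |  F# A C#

F#-A-C#: minor triad on F# = scale degree 1 → i.
D-F#-A-C#: major seventh chord on D = scale degree 6 → VI7.
B-D-F#: minor triad on B = scale degree 4 → iv.
C#-E#-G#-B: root C# is the dominant; dominant seventh chord there is V7.
F#-A-C#: root F# is the tonic; minor triad there is i.

i - VI7 - iv - V7 - i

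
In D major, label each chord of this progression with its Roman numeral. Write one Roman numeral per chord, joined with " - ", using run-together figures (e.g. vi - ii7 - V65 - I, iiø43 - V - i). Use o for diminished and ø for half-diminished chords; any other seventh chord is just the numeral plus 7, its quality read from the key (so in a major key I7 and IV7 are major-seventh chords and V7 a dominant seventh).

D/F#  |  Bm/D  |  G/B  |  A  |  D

I6 - vi6 - IV6 - V - I

D/F# has root D, degree 1 in D major, so I6.
Bm/D has root B, degree 6 in D major, so vi6.
G/B: major triad on G = scale degree 4 → IV6.
A: major triad on A = scale degree 5 → V.
D has root D, degree 1 in D major, so I.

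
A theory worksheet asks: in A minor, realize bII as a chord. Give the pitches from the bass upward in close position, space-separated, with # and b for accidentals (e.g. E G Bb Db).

Bb D F

Scale degree 2 in A minor is B; lowering it a half step gives Bb. bII is the Neapolitan chord — a major triad on the lowered second degree.
So the chord is Bb-D-F, a major triad.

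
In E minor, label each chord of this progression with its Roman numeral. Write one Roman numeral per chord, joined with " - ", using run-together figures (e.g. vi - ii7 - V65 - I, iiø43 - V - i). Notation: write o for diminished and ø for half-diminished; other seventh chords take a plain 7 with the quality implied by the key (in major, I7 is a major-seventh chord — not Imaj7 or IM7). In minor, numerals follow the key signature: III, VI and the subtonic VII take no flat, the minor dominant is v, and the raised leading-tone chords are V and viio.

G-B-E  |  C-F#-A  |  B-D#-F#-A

i6 - iio64 - V7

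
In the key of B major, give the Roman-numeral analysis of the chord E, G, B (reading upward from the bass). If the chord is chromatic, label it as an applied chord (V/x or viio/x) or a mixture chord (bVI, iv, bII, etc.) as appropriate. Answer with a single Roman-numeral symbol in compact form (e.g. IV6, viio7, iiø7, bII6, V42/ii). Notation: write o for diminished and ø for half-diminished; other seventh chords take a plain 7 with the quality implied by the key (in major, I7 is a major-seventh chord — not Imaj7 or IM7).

Stacked in thirds the chord is E-G-B: a minor triad on E.
E is the fourth degree of B major. This is the minor subdominant, borrowed from the parallel minor.

iv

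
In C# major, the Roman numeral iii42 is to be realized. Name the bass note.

D#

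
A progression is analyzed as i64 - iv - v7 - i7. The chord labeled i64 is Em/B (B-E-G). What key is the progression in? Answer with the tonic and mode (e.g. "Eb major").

i64 is given as B-E-G — a minor triad with root E.
If E is scale degree 1 and the mode makes that degree carry a minor triad, the tonic is E and the mode is minor.

E minor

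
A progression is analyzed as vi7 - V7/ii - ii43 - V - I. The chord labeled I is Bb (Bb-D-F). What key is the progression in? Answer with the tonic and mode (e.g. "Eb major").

Bb major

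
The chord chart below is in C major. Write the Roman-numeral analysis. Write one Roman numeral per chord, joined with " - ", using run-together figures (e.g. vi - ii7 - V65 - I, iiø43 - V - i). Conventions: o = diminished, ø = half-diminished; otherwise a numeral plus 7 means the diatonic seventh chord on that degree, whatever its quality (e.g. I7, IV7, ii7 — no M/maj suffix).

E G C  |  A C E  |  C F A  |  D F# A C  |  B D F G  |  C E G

I6 - vi - IV64 - V7/V - V65 - I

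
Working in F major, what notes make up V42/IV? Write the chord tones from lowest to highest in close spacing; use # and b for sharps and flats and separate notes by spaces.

V42/IV is a secondary dominant — the dominant seventh of IV. IV in F major is Bb, so the applied chord's root is F, a perfect fifth above.
Building a dominant seventh chord on F gives F-A-C-Eb.
The figured bass 42 indicates third inversion, placing the seventh (Eb) in the bass: Eb-F-A-C.

Eb F A C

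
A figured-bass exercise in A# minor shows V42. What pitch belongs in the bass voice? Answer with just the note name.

D#

V in A# minor has root E#; the chord is E#-G##-B#-D#.
The figure 42 means third inversion — the seventh is in the bass.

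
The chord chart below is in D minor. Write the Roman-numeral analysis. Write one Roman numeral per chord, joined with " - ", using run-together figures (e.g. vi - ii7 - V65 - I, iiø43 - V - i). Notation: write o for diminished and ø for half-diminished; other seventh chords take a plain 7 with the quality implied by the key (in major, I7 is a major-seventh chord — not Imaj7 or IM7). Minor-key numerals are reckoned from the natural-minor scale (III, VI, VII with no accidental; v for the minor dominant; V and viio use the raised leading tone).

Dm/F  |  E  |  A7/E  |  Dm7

Dm/F: minor triad on D = scale degree 1 → i6.
E: chromatic; E is V of V, so V/V.
A7/E: root A is the dominant; dominant seventh chord there is V43.
Dm7 has root D, degree 1 in D minor, so i7.

i6 - V/V - V43 - i7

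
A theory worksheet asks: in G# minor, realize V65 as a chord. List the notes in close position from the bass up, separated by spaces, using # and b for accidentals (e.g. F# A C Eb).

F## A# C# D#

In G# minor, the dominant is D#. The dominant is major (leading tone raised), so V is a dominant seventh chord.
That chord is spelled D#-F##-A#-C#.
With the 65 figure the chord is in first inversion; from the bass F## upward in close position it reads F##-A#-C#-D#.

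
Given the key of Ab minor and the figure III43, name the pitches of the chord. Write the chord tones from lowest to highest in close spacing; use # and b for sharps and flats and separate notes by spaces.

The numeral's case and figure indicate a major seventh chord. In Ab minor its root, the third degree, is Cb.
That chord is spelled Cb-Eb-Gb-Bb.
With the 43 figure the chord is in second inversion; from the bass Gb upward in close position it reads Gb-Bb-Cb-Eb.

Gb Bb Cb Eb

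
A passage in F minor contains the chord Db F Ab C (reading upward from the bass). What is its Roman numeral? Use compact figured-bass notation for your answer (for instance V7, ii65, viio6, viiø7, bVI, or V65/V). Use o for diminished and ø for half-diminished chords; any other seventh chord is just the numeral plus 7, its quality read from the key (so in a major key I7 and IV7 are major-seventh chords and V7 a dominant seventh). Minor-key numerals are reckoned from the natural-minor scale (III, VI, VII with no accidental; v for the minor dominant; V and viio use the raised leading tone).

The pitches Db-F-Ab-C form a major seventh chord rooted on Db.
In F minor, Db is the submediant; the diatonic major seventh chord there is VI7.

VI7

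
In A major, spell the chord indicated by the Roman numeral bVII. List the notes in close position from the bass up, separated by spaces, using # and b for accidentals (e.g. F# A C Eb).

G B D

Scale degree 7 in A major is G#; lowering it a half step gives G. bVII is a major triad on the lowered seventh degree (the subtonic), borrowed from the parallel minor.
So the chord is G-B-D, a major triad.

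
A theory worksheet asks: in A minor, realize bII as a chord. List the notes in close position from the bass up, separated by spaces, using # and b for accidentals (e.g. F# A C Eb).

Scale degree 2 in A minor is B; lowering it a half step gives Bb. bII is the Neapolitan chord — a major triad on the lowered second degree.
So the chord is Bb-D-F.

Bb D F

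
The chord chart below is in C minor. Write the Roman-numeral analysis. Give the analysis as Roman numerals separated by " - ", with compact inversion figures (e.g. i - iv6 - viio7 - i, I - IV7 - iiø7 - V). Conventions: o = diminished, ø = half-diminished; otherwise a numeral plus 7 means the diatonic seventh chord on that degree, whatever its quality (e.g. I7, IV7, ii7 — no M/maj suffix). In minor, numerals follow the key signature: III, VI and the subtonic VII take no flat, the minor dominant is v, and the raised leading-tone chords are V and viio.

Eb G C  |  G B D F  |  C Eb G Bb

i6 - V7 - i7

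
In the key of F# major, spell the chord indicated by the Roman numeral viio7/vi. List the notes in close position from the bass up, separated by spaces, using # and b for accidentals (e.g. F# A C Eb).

C## E# G# B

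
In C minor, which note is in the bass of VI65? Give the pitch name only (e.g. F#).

C

VI in C minor has root Ab; the chord is Ab-C-Eb-G.
The figure 65 means first inversion — the third is in the bass.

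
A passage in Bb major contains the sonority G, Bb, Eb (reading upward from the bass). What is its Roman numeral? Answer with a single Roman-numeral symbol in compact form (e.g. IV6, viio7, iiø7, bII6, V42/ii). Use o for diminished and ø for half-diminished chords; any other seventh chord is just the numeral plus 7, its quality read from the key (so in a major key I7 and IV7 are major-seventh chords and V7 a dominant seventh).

IV6

Stacked in thirds the chord is Eb-G-Bb: a major triad on Eb.
Eb is scale degree 4 in Bb major, and a major triad on that degree is written IV.
With G in the bass the chord is in first inversion, so the figured bass is 6.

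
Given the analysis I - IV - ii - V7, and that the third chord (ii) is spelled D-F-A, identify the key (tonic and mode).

C major

ii is given as D-F-A — a minor triad with root D.
Counting down one scale step from D places the tonic on C; a minor triad on degree 2 is diatonic only in major.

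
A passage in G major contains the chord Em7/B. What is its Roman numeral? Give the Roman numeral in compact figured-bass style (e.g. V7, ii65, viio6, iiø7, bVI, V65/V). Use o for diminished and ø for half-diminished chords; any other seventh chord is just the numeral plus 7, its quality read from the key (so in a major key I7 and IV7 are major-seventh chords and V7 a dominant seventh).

vi43

The pitches E-G-B-D form a minor seventh chord rooted on E.
E is scale degree 6 in G major, and a minor seventh chord on that degree is written vi7.
With B in the bass the chord is in second inversion, so the figured bass is 43.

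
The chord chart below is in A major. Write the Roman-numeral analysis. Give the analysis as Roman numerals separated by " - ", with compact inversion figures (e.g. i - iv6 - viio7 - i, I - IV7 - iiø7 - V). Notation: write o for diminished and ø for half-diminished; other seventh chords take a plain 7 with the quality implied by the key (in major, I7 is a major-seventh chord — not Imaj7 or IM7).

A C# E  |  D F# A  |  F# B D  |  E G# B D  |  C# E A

I - IV - ii64 - V7 - I6

A-C#-E has root A, degree 1 in A major, so I.
D-F#-A: major triad on D = scale degree 4 → IV.
F#-B-D has root B, degree 2 in A major, so ii64.
E-G#-B-D: dominant seventh chord on E = scale degree 5 → V7.
C#-E-A: root A is the tonic; major triad there is I6.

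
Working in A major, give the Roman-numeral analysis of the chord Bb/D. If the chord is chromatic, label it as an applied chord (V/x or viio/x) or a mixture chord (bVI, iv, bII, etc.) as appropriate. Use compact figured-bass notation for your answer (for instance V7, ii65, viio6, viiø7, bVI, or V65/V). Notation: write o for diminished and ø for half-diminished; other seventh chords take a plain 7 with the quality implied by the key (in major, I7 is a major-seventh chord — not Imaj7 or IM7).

bII6

Stacked in thirds the chord is Bb-D-F: a major triad on Bb.
Bb is the lowered second degree of A major (diatonic 2 would be B). This is the Neapolitan sixth — a major triad on the lowered second degree, here in its customary first inversion.
With D in the bass the chord is in first inversion, so the figured bass is 6.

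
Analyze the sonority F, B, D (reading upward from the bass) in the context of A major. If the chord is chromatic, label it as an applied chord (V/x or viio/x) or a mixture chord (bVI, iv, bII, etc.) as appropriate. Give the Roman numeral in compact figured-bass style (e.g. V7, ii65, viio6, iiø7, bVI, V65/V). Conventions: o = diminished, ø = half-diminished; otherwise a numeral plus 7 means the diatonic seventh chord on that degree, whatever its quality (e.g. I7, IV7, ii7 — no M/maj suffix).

Stacked in thirds the chord is B-D-F: a diminished triad on B.
B is the second degree of A major. This is the diminished supertonic triad, borrowed from the parallel minor.
With F in the bass the chord is in second inversion, so the figured bass is 64.

iio64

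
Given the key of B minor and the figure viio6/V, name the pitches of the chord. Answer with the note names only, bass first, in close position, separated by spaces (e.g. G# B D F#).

G# B E#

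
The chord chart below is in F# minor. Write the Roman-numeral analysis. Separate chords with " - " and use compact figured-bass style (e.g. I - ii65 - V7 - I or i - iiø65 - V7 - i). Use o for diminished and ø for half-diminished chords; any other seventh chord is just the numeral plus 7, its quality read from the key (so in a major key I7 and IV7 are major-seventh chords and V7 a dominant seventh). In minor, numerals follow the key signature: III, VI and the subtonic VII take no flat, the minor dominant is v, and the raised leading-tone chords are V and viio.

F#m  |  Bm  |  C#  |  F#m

F#m: minor triad on F# = scale degree 1 → i.
Bm: root B is the subdominant; minor triad there is iv.
C#: root C# is the dominant; major triad there is V.
F#m has root F#, degree 1 in F# minor, so i.

i - iv - V - i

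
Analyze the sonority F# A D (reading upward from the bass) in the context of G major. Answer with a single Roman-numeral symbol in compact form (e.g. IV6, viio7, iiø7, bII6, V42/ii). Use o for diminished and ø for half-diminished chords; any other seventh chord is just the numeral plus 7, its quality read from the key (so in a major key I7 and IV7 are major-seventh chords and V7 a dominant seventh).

The pitches D-F#-A form a major triad rooted on D.
In G major, D is the dominant; the diatonic major triad there is V.
With F# in the bass the chord is in first inversion, so the figured bass is 6.

V6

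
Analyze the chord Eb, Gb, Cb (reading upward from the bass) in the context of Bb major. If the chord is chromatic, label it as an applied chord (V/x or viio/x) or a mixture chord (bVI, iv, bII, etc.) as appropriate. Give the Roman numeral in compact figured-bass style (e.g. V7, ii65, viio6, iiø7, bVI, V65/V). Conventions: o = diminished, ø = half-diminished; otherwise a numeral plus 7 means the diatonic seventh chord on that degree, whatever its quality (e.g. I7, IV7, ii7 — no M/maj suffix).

bII6

The pitches Cb-Eb-Gb form a major triad rooted on Cb.
Cb is the lowered second degree of Bb major (diatonic 2 would be C). This is the Neapolitan sixth — a major triad on the lowered second degree, here in its customary first inversion.
With Eb in the bass the chord is in first inversion, so the figured bass is 6.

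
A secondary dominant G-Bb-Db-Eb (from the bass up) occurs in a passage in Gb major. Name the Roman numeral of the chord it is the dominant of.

The chord is a dominant seventh chord on Eb.
A dominant resolves down a perfect fifth: Eb → Ab. In Gb major, Ab is scale degree 2, i.e. ii.

ii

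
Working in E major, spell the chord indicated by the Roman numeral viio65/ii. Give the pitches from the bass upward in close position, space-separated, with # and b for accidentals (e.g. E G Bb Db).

G# B D E#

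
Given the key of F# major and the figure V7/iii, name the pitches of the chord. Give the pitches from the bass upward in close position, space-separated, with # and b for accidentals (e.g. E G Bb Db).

V7/iii is a secondary dominant — the dominant seventh of iii. iii in F# major is A#, so the applied chord's root is E#, a perfect fifth above.
Building a dominant seventh chord on E# gives E#-G##-B#-D#.

E# G## B# D#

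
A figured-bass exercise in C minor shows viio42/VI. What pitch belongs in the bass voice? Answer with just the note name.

Fb

The applied chord viio42/VI is rooted on G: G-Bb-Db-Fb.
The figure 42 means third inversion — the seventh is in the bass.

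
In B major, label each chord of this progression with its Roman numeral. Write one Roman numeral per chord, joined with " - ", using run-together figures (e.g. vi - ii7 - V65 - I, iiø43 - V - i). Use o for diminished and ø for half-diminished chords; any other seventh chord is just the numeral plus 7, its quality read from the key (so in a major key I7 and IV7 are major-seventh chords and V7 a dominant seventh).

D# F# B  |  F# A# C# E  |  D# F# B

I6 - V7 - I6

D#-F#-B: root B is the tonic; major triad there is I6.
F#-A#-C#-E: root F# is the dominant; dominant seventh chord there is V7.
D#-F#-B: major triad on B = scale degree 1 → I6.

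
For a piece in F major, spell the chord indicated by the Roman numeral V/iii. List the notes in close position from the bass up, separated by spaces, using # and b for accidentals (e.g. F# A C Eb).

V/iii is a secondary dominant — the dominant triad of iii. iii in F major is A, so the applied chord's root is E, a perfect fifth above.
Building a major triad on E gives E-G#-B.

E G# B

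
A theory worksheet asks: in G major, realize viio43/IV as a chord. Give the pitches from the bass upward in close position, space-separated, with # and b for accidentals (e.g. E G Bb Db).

F Ab B D

viio43/IV is a secondary leading-tone chord. The target IV is C in G major; the applied chord is rooted a semitone below, on B.
Building a fully diminished seventh chord on B gives B-D-F-Ab.
The figured bass 43 indicates second inversion, placing the fifth (F) in the bass: F-Ab-B-D.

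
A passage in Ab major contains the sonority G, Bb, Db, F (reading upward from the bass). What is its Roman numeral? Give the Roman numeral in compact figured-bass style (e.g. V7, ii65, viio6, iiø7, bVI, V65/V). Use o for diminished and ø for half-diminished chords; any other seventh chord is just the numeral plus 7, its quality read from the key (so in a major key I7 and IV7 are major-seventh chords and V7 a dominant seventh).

viiø7

Stacked in thirds the chord is G-Bb-Db-F: a half-diminished seventh chord on G.
In Ab major, G is the leading tone; the diatonic half-diminished seventh chord there is viiø7.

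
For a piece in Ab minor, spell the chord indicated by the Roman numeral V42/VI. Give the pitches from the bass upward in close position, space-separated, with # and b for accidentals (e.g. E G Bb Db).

The slash means an applied dominant: we want the dominant of VI. In Ab minor, VI is Fb major, and its dominant is built on Cb.
Building a dominant seventh chord on Cb gives Cb-Eb-Gb-Bbb.
With the 42 figure the chord is in third inversion; from the bass Bbb upward in close position it reads Bbb-Cb-Eb-Gb.

Bbb Cb Eb Gb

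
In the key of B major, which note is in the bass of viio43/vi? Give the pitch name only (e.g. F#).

The applied chord viio43/vi is rooted on F##: F##-A#-C#-E.
The figure 43 means second inversion — the fifth is in the bass.

C#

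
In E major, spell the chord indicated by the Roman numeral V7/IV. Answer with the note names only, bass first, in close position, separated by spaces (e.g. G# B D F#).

E G# B D

The slash means an applied dominant: we want the dominant of IV. In E major, IV is A major, and its dominant is built on E.
Building a dominant seventh chord on E gives E-G#-B-D.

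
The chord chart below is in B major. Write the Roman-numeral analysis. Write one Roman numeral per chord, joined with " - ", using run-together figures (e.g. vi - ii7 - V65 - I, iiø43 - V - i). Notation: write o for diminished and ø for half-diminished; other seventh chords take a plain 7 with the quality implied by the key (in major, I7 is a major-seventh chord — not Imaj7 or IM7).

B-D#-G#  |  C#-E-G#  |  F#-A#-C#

B-D#-G#: minor triad on G# = scale degree 6 → vi6.
C#-E-G#: minor triad on C# = scale degree 2 → ii.
F#-A#-C#: root F# is the dominant; major triad there is V.

vi6 - ii - V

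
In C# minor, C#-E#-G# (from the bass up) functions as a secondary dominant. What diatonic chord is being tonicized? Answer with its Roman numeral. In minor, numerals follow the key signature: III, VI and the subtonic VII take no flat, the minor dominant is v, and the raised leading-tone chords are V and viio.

The chord is a major triad on C#.
A dominant resolves down a perfect fifth: C# → F#. In C# minor, F# is scale degree 4, i.e. iv.

iv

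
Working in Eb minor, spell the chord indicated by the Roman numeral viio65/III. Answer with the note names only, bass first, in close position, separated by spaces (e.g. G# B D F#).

Ab Cb Ebb F

The slash marks an applied leading-tone chord: viio of III. In Eb minor, III is Gb, so the leading tone to it is F, a half step below.
Building a fully diminished seventh chord on F gives F-Ab-Cb-Ebb.
With the 65 figure the chord is in first inversion; from the bass Ab upward in close position it reads Ab-Cb-Ebb-F.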